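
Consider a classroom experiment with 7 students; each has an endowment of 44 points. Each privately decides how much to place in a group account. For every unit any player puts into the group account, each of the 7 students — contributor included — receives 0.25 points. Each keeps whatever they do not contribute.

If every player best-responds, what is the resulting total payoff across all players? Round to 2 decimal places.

The private return per contributed unit is 0.25 < 1, so contributing 0 is dominant for every player. At the Nash equilibrium everyone keeps their 44, and the group total is 7 × 44 = 308.

308.00 points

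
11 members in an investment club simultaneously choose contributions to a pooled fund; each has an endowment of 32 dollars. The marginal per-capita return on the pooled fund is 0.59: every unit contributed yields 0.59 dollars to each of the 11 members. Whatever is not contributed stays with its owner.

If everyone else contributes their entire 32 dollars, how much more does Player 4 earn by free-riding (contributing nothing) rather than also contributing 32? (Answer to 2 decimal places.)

13.12 dollars

Switching from a contribution of 32 to 0 lets Player 4 keep an extra 32 dollars, but lowers the pooled fund by 32, which costs Player 4 their own share of that drop: 0.59 × 32 = 18.88.
Net gain = 32 − 18.88 = 13.12. The private return per contributed unit (0.59) is below 1, so free-riding is indeed the best response regardless of what the others do.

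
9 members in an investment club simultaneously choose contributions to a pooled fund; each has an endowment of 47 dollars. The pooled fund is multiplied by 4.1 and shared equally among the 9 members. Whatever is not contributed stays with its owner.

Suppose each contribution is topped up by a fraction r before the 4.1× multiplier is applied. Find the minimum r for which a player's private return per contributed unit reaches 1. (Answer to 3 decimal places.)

With matching at rate r, one contributed unit becomes (1 + r) in the pooled fund and returns 4.1 × (1 + r) / 9 to the contributor.
Setting this equal to 1: 1 + r = 9/4.1 = 2.1951.
So the minimum matching rate is r = 2.1951 − 1 = 1.195.

1.195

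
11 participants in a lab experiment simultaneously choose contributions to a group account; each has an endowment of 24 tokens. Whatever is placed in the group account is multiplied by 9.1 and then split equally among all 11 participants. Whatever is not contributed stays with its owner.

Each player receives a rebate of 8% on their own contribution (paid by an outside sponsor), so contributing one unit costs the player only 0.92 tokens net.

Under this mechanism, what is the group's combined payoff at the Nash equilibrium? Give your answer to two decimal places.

Even with the mechanism, each unit contributed returns only (9.1/11) / 0.92 = 0.8992 per unit of net cost, so contributing nothing is still dominant.
Everyone keeps their endowment and the group total is 11 × 24 = 264.

264.00 tokens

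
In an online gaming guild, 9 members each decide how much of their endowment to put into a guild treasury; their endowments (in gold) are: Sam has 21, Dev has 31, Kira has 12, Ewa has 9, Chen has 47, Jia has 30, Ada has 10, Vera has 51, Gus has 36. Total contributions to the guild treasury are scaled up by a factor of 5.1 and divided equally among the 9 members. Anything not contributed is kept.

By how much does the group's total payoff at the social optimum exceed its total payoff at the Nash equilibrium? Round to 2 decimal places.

1012.70 gold

The private return per contributed unit is 5.1/9 = 0.5667 < 1 for every player regardless of endowment, so the Nash equilibrium is zero contribution and the group total is Σ E_j = 21 + 31 + 12 + 9 + 47 + 30 + 10 + 51 + 36 = 247.
Each contributed unit returns 5.100 to the group, so the social optimum is full contribution by everyone: group total = 5.100 × 247 = 1259.70.
Efficiency loss = (5.100 − 1) × 247 = 1012.70.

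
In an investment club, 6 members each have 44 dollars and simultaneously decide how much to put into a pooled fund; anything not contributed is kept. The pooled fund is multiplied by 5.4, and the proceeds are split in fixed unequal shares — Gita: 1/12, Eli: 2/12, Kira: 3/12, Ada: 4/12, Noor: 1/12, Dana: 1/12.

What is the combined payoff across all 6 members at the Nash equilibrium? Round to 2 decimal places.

651.20 dollars

A player with share s gets back 5.4·s per unit contributed, so full contribution is dominant for anyone with s > 1/5.4 = 0.1852 and zero contribution is dominant for anyone below.
Kira and Ada clear that bar, contributing 44 each; the remaining 4 contribute 0. Total contributed: 88.
The pooled fund pays out 5.4 × 88 = 475.20 in total (split across the unequal shares, but the aggregate is all that matters for the group sum).
The 4 free-riders keep 44 each, adding 176. Group total = 176 + 475.20 = 651.20.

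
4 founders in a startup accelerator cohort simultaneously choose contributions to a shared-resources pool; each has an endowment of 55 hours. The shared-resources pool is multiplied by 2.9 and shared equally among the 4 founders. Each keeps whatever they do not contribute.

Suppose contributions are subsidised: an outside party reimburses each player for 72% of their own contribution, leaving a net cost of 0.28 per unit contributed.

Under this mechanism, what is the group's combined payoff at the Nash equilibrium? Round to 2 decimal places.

796.40 hours

Under the mechanism each unit contributed yields (2.9/4) / 0.28 = 2.5893 back to its contributor per unit of net cost, which exceeds 1, making full contribution the dominant choice for everyone.
So the Nash equilibrium is full contribution by all 4; the group earns 4 × (55 × 0.72 + 2.9 × 55) = 796.40.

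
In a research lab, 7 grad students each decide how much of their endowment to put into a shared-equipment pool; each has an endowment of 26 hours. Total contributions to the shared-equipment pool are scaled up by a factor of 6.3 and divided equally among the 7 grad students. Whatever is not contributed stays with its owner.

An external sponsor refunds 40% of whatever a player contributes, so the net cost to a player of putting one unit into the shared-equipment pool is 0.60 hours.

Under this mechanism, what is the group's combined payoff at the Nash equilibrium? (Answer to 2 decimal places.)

1219.40 hours

The effective private return per unit is now (6.3/7) / 0.60 = 1.5000 > 1, so every player's dominant strategy flips to full contribution.
At the Nash equilibrium everyone contributes 26. Group total payoff = 7 × (26 × 0.40 + 6.3 × 26) = 1219.40.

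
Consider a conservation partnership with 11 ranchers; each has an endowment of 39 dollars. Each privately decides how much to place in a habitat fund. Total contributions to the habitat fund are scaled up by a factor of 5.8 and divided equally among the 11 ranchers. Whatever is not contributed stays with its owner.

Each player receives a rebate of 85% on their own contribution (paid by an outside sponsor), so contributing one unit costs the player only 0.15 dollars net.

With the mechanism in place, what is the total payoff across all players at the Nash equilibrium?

2852.85 dollars

The effective private return per unit is now (5.8/11) / 0.15 = 3.5152 > 1, so every player's dominant strategy flips to full contribution.
At the Nash equilibrium everyone contributes 39. Group total payoff = 11 × (39 × 0.85 + 5.8 × 39) = 2852.85.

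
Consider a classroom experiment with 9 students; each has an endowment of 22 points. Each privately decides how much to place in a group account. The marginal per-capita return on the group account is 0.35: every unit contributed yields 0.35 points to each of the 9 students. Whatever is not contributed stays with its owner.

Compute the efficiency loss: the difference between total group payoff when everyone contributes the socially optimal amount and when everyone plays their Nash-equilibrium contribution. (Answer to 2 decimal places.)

The private return per contributed unit is 0.35 < 1, so contributing 0 is dominant for every player. At the Nash equilibrium everyone keeps their 22, and the group total is 9 × 22 = 198.
Each contributed unit returns 3.150 to the group as a whole (0.35 to each of 9 players), which exceeds 1, so the social optimum is full contribution: group total = 3.150 × 198 = 623.70.
Efficiency loss = 623.70 − 198 = 425.70.

425.70 points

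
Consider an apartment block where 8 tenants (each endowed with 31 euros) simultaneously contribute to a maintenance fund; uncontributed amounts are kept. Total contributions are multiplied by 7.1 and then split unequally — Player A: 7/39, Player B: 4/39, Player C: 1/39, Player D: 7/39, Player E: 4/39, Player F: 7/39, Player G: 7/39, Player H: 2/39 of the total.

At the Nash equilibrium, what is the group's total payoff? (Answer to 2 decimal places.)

Player j's private return per contributed unit is 7.1 × (j's share). Contributing is weakly dominant for j when that share is at least 1/7.1 = 0.1408, and contributing 0 is dominant otherwise.
Player A, Player D, Player F and Player G are above the threshold, contributing 31 each; the remaining 4 contribute 0. Total contributed: 124.
The maintenance fund pays out 7.1 × 124 = 880.40 in total (split across the unequal shares, but the aggregate is all that matters for the group sum).
The 4 free-riders keep 31 each, adding 124. Group total = 124 + 880.40 = 1004.40.

1004.40 euros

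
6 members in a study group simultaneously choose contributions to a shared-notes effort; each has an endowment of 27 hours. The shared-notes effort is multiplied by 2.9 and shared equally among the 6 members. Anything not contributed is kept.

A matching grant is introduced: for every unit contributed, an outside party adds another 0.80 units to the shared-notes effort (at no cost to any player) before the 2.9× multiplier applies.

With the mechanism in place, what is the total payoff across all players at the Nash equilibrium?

The effective private return is 2.9 × 1.80 / 6 = 0.8700, which is still under 1, so the mechanism doesn't change anyone's dominant strategy: zero contribution.
At the Nash equilibrium no one contributes; group total payoff = 6 × 27 = 162.

162.00 hours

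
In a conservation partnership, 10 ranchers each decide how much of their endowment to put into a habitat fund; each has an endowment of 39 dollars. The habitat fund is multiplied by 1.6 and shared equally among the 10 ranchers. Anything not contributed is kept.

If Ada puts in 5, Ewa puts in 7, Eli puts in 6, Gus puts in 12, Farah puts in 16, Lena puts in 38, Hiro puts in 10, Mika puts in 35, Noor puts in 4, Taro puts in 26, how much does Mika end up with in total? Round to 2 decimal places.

Total contributed: 5 + 7 + 6 + 12 + 16 + 38 + 10 + 35 + 4 + 26 = 159.
Each receives 1.6 × 159 / 10 = 25.44 from the habitat fund.
Mika keeps 39 − 35 = 4, so Mika's payoff is 4 + 25.44 = 29.44.

29.44 dollars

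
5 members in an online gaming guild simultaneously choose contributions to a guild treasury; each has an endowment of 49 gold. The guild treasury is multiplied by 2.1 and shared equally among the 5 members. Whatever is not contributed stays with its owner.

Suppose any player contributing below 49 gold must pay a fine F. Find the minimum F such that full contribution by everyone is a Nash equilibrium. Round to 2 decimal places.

Given the others contribute fully, the best deviation is to contribute 0 (any partial contribution still incurs the fine and gives up units whose private return 0.4200 is below 1).
Deviating from 49 to 0 saves 49 gold but forfeits the deviator's share of the drop in the guild treasury: 2.1/5 × 49 = 20.58.
So the deviation gain is 49 − 20.58 = 28.42, and the fine must be at least 28.42 gold to wipe it out.

28.42 gold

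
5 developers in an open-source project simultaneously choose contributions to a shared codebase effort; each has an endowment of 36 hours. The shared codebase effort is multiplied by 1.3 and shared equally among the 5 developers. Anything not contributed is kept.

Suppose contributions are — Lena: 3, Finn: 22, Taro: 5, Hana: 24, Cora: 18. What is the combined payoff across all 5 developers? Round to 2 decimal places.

201.60 hours

Total contributed: 3 + 22 + 5 + 24 + 18 = 72; total kept: 5 × 36 − 72 = 108.
The shared codebase effort pays out 1.3 × 72 = 93.60 in aggregate.
Group total = 108 + 93.60 = 201.60.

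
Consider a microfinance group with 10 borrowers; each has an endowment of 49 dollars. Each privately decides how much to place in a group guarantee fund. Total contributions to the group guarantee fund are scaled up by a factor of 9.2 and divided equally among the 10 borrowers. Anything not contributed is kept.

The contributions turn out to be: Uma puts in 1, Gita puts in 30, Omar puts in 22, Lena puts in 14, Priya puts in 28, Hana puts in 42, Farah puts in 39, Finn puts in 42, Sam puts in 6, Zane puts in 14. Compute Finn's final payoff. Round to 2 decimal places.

Total contributed: 1 + 30 + 22 + 14 + 28 + 42 + 39 + 42 + 6 + 14 = 238.
Each receives 9.2 × 238 / 10 = 218.96 from the group guarantee fund.
Finn keeps 49 − 42 = 7, so Finn's payoff is 7 + 218.96 = 225.96.

225.96 dollars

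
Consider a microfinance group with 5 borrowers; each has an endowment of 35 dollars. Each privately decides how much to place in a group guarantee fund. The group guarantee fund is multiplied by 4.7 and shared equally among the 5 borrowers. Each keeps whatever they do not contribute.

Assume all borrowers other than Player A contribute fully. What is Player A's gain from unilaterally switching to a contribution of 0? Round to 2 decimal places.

Switching from a contribution of 35 to 0 lets Player A keep an extra 35 dollars, but lowers the group guarantee fund by 35, which costs Player A their own share of that drop: 4.7/5 × 35 = 32.90.
Net gain = 35 − 32.90 = 2.10. The private return per contributed unit (0.9400) is below 1, so free-riding is indeed the best response regardless of what the others do.

2.10 dollars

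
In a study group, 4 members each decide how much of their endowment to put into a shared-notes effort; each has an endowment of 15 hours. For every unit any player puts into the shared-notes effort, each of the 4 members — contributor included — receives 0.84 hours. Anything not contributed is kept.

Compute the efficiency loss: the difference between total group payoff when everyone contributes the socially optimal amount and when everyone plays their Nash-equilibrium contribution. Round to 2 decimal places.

The private return per contributed unit is 0.84 < 1, so contributing 0 is dominant for every player. At the Nash equilibrium everyone keeps their 15, and the group total is 4 × 15 = 60.
Each contributed unit returns 3.360 to the group as a whole (0.84 to each of 4 players), which exceeds 1, so the social optimum is full contribution: group total = 3.360 × 60 = 201.60.
Efficiency loss = 201.60 − 60 = 141.60.

141.60 hours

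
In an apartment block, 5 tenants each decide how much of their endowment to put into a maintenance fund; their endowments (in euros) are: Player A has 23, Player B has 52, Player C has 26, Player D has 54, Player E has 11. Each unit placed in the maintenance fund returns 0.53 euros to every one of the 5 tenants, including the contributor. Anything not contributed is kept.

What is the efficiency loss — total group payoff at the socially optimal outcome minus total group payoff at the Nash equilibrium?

The private return per contributed unit is 0.53 < 1 for everyone, so the Nash equilibrium is zero contribution and the group total is Σ E_j = 23 + 52 + 26 + 54 + 11 = 166.
Each contributed unit returns 2.650 to the group, so the social optimum is full contribution by everyone: group total = 2.650 × 166 = 439.90.
Efficiency loss = (2.650 − 1) × 166 = 273.90.

273.90 euros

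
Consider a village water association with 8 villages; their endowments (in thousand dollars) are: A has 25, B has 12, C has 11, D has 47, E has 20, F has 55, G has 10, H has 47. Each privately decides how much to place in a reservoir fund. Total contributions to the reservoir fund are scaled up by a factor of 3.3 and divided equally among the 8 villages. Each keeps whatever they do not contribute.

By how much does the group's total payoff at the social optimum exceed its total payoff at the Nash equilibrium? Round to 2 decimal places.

522.10 thousand dollars

The private return per contributed unit is 3.3/8 = 0.4125 < 1 for every player regardless of endowment, so the Nash equilibrium is zero contribution and the group total is Σ E_j = 25 + 12 + 11 + 47 + 20 + 55 + 10 + 47 = 227.
Each contributed unit returns 3.300 to the group, so the social optimum is full contribution by everyone: group total = 3.300 × 227 = 749.10.
Efficiency loss = (3.300 − 1) × 227 = 522.10.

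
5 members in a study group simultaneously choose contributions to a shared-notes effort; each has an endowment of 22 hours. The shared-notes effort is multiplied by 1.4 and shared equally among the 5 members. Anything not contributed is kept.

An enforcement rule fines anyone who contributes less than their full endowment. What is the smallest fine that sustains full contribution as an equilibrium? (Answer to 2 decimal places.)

Given the others contribute fully, the best deviation is to contribute 0 (any partial contribution still incurs the fine and gives up units whose private return 0.2800 is below 1).
Deviating from 22 to 0 saves 22 hours but forfeits the deviator's share of the drop in the shared-notes effort: 1.4/5 × 22 = 6.16.
So the deviation gain is 22 − 6.16 = 15.84, and the fine must be at least 15.84 hours to wipe it out.

15.84 hours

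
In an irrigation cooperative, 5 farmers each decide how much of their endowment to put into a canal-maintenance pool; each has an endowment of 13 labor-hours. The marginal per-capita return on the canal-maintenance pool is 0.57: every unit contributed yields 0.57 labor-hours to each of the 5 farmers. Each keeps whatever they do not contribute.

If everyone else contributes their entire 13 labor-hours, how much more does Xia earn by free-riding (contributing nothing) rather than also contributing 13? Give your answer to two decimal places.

5.59 labor-hours

Switching from a contribution of 13 to 0 lets Xia keep an extra 13 labor-hours, but lowers the canal-maintenance pool by 13, which costs Xia their own share of that drop: 0.57 × 13 = 7.41.
Net gain = 13 − 7.41 = 5.59. The private return per contributed unit (0.57) is below 1, so free-riding is indeed the best response regardless of what the others do.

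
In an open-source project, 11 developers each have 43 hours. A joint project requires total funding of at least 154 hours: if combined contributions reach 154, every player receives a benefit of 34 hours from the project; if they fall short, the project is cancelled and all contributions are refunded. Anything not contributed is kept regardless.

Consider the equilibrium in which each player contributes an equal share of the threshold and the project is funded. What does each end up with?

63 hours

Equal share of the threshold: 154/11 = 14.
At this profile no one gains by cutting their contribution: any cut drops the total below 154, the project is cancelled, contributions are refunded, and the deviator ends with 43, which is less than 43 − 14 + 34 = 63. Contributing more than 14 just wastes the excess. So contributing exactly 14 is a best response.
Each player's payoff: 43 − 14 + 34 = 63.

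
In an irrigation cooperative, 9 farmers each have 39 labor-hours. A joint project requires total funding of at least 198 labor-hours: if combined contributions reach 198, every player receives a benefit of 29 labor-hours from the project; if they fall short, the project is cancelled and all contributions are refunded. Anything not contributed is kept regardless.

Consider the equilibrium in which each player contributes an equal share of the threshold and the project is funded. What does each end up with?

46 labor-hours

Equal share of the threshold: 198/9 = 22.
At this profile no one gains by cutting their contribution: any cut drops the total below 198, the project is cancelled, contributions are refunded, and the deviator ends with 39, which is less than 39 − 22 + 29 = 46. Contributing more than 22 just wastes the excess. So contributing exactly 22 is a best response.
Each player's payoff: 39 − 22 + 29 = 46.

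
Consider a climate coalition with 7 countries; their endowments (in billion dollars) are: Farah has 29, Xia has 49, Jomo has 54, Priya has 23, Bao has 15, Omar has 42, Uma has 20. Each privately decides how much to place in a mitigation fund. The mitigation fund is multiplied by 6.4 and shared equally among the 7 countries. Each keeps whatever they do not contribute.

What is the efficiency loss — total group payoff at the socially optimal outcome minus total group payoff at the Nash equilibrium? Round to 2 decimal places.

The private return per contributed unit is 6.4/7 = 0.9143 < 1 for every player regardless of endowment, so the Nash equilibrium is zero contribution and the group total is Σ E_j = 29 + 49 + 54 + 23 + 15 + 42 + 20 = 232.
Each contributed unit returns 6.400 to the group, so the social optimum is full contribution by everyone: group total = 6.400 × 232 = 1484.80.
Efficiency loss = (6.400 − 1) × 232 = 1252.80.

1252.80 billion dollars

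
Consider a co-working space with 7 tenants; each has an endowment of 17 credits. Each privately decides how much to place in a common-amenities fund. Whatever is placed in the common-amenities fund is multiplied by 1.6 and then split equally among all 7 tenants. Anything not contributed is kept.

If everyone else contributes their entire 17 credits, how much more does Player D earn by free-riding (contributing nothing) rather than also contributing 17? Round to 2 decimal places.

13.11 credits

Switching from a contribution of 17 to 0 lets Player D keep an extra 17 credits, but lowers the common-amenities fund by 17, which costs Player D their own share of that drop: 1.6/7 × 17 = 3.89.
Net gain = 17 − 3.89 = 13.11. The private return per contributed unit (0.2286) is below 1, so free-riding is indeed the best response regardless of what the others do.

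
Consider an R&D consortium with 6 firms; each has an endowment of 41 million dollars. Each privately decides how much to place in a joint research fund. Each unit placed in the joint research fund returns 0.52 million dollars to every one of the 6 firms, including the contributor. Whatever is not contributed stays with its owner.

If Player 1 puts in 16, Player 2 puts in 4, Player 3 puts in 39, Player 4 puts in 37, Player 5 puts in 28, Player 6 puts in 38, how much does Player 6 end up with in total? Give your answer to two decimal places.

87.24 million dollars

Total contributed: 16 + 4 + 39 + 37 + 28 + 38 = 162.
Each receives 0.52 × 162 = 84.24 from the joint research fund.
Player 6 keeps 41 − 38 = 3, so Player 6's payoff is 3 + 84.24 = 87.24.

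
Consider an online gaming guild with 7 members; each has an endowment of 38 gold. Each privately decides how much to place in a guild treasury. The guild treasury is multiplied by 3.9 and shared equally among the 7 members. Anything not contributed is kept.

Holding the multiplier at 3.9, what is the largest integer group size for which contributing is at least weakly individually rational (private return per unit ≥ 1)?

3

Private return per unit is 3.9/(group size), which is ≥ 1 whenever the group size is ≤ 3.9.
The largest such integer is 3.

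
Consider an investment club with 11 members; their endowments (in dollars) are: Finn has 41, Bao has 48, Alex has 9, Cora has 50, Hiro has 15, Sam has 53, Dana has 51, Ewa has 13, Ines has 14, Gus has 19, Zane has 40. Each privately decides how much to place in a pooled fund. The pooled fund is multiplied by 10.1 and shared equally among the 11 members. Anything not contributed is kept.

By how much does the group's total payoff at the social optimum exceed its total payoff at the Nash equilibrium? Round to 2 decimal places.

The private return per contributed unit is 10.1/11 = 0.9182 < 1 for every player regardless of endowment, so the Nash equilibrium is zero contribution and the group total is Σ E_j = 41 + 48 + 9 + 50 + 15 + 53 + 51 + 13 + 14 + 19 + 40 = 353.
Each contributed unit returns 10.100 to the group, so the social optimum is full contribution by everyone: group total = 10.100 × 353 = 3565.30.
Efficiency loss = (10.100 − 1) × 353 = 3212.30.

3212.30 dollars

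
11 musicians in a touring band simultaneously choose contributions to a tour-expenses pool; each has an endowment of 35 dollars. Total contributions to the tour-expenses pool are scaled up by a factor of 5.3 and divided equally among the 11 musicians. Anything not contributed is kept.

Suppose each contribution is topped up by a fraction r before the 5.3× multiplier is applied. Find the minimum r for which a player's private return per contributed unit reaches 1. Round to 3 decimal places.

1.075

With matching at rate r, one contributed unit becomes (1 + r) in the tour-expenses pool and returns 5.3 × (1 + r) / 11 to the contributor.
Setting this equal to 1: 1 + r = 11/5.3 = 2.0755.
So the minimum matching rate is r = 2.0755 − 1 = 1.075.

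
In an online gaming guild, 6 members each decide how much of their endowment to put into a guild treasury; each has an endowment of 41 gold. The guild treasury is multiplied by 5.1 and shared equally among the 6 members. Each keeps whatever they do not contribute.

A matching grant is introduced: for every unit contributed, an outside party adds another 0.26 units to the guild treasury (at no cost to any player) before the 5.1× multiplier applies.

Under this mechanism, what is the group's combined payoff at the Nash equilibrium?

1580.80 gold

With the mechanism, a contributed unit returns 5.1 × 1.26 / 6 = 1.0710 per unit of net cost to the contributor — now above 1 — so contributing fully is weakly dominant for every player.
So the Nash equilibrium is full contribution by all 6; the group earns 5.1 × 1.26 × 246 = 1580.80.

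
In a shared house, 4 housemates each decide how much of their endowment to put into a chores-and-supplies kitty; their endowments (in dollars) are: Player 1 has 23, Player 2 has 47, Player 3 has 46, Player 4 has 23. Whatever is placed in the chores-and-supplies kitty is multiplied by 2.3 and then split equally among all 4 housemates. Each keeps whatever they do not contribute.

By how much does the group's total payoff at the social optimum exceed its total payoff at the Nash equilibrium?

The private return per contributed unit is 2.3/4 = 0.5750 < 1 for every player regardless of endowment, so the Nash equilibrium is zero contribution and the group total is Σ E_j = 23 + 47 + 46 + 23 = 139.
Each contributed unit returns 2.300 to the group, so the social optimum is full contribution by everyone: group total = 2.300 × 139 = 319.70.
Efficiency loss = (2.300 − 1) × 139 = 180.70.

180.70 dollars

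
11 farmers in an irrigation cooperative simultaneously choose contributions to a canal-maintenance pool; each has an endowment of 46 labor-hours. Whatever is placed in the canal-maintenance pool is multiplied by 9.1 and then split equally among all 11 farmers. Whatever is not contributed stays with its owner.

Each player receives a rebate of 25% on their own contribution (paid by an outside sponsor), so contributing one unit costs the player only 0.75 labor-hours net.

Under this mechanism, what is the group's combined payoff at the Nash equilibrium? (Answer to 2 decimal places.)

With the mechanism, a contributed unit returns (9.1/11) / 0.75 = 1.1030 per unit of net cost to the contributor — now above 1 — so contributing fully is weakly dominant for every player.
So the Nash equilibrium is full contribution by all 11; the group earns 11 × (46 × 0.25 + 9.1 × 46) = 4731.10.

4731.10 labor-hours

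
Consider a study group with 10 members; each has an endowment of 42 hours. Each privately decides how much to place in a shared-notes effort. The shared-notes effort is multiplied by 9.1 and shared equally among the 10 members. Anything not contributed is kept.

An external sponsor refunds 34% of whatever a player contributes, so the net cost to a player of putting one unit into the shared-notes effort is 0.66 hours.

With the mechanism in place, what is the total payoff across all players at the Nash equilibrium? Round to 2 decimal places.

3964.80 hours

With the mechanism, a contributed unit returns (9.1/10) / 0.66 = 1.3788 per unit of net cost to the contributor — now above 1 — so contributing fully is weakly dominant for every player.
At the Nash equilibrium everyone contributes 42. Group total payoff = 10 × (42 × 0.34 + 9.1 × 42) = 3964.80.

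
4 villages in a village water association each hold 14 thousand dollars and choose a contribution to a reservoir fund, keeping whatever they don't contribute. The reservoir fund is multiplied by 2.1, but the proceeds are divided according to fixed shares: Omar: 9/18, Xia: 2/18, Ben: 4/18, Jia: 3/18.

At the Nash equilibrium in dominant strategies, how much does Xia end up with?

For player j, contributing a unit is worthwhile iff 2.1 × (j's share) ≥ 1, i.e. iff j's share is at least 0.4762.
Only Omar (9/18) clears that bar, contributing 14; the remaining 3 contribute 0. Total contributed: 14.
Xia keeps 14 and receives 2.1 × 14 × 2/18 = 3.27 from the reservoir fund, for a payoff of 17.27.

17.27 thousand dollars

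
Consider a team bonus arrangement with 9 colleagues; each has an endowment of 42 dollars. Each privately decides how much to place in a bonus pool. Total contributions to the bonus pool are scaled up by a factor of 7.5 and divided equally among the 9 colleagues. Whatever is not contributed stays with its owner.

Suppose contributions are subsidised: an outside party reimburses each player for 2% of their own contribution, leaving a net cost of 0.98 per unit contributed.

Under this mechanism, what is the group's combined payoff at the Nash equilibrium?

378.00 dollars

The effective private return is (7.5/9) / 0.98 = 0.8503, which is still under 1, so the mechanism doesn't change anyone's dominant strategy: zero contribution.
At the Nash equilibrium no one contributes; group total payoff = 9 × 42 = 378.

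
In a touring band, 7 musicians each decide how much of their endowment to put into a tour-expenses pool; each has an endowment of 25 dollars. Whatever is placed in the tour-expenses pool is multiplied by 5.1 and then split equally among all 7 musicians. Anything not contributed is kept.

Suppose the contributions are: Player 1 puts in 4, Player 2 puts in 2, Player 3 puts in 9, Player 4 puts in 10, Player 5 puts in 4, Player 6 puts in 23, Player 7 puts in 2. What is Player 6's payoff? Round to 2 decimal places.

41.34 dollars

Total contributed: 4 + 2 + 9 + 10 + 4 + 23 + 2 = 54.
Each receives 5.1 × 54 / 7 = 39.34 from the tour-expenses pool.
Player 6 keeps 25 − 23 = 2, so Player 6's payoff is 2 + 39.34 = 41.34.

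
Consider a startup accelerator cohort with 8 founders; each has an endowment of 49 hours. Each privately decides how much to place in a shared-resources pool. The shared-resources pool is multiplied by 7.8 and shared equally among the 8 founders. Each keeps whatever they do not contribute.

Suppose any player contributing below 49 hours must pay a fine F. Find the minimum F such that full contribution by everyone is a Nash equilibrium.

Given the others contribute fully, the best deviation is to contribute 0 (any partial contribution still incurs the fine and gives up units whose private return 0.9750 is below 1).
Deviating from 49 to 0 saves 49 hours but forfeits the deviator's share of the drop in the shared-resources pool: 7.8/8 × 49 = 47.77.
So the deviation gain is 49 − 47.77 = 1.23, and the fine must be at least 1.23 hours to wipe it out.

1.23 hours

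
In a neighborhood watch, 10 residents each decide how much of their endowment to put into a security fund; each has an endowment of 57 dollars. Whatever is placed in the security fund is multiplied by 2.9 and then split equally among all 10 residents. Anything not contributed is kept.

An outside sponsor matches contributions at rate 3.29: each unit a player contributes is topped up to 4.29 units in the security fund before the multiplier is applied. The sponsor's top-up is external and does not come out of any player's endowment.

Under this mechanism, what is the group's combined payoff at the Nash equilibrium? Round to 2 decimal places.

Under the mechanism each unit contributed yields 2.9 × 4.29 / 10 = 1.2441 back to its contributor per unit of net cost, which exceeds 1, making full contribution the dominant choice for everyone.
At the Nash equilibrium everyone contributes 57. Group total payoff = 2.9 × 4.29 × 570 = 7091.37.

7091.37 dollars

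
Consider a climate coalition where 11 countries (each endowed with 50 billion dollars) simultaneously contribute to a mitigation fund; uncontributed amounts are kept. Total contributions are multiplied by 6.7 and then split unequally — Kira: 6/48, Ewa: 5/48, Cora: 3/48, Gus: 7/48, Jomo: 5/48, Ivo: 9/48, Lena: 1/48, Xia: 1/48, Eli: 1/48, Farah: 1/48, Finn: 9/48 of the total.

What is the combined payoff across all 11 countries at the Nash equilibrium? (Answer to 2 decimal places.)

Each unit j contributes comes back to j as 6.7 × (j's share), so j prefers to contribute only if that share exceeds 1/6.7 = 0.1493; otherwise keeping the unit dominates.
Ivo and Finn are above the threshold, contributing 50 each; the remaining 9 contribute 0. Total contributed: 100.
The mitigation fund pays out 6.7 × 100 = 670.00 in total (split across the unequal shares, but the aggregate is all that matters for the group sum).
The 9 free-riders keep 50 each, adding 450. Group total = 450 + 670.00 = 1120.00.

1120.00 billion dollars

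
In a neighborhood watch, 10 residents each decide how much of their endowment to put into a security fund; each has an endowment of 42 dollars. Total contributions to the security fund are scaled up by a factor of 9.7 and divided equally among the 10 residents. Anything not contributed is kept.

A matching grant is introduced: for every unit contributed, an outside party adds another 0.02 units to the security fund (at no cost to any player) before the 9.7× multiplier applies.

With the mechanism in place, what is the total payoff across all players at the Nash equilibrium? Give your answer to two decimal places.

Even with the mechanism, each unit contributed returns only 9.7 × 1.02 / 10 = 0.9894 per unit of net cost, so contributing nothing is still dominant.
Everyone keeps their endowment and the group total is 10 × 42 = 420.

420.00 dollars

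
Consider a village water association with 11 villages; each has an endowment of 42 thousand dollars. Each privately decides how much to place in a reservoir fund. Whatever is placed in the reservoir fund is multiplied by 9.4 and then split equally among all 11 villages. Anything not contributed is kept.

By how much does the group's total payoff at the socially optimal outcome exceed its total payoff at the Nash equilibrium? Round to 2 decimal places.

3880.80 thousand dollars

Each contributed unit returns 9.4/11 = 0.8545 to its contributor — below 1 — so contributing 0 is dominant for every player. At the Nash equilibrium everyone keeps their 42, and the group total is 11 × 42 = 462.
Each contributed unit returns 9.400 to the group as a whole (0.8545 to each of 11 players), which exceeds 1, so the social optimum is full contribution: group total = 9.400 × 462 = 4342.80.
Efficiency loss = 4342.80 − 462 = 3880.80.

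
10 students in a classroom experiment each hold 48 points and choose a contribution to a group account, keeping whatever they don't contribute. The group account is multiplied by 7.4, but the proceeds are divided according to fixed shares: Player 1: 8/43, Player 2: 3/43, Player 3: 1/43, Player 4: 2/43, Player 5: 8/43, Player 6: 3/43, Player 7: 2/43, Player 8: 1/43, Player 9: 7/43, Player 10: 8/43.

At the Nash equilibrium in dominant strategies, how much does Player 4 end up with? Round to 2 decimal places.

114.08 points

A player with share s gets back 7.4·s per unit contributed, so full contribution is dominant for anyone with s > 1/7.4 = 0.1351 and zero contribution is dominant for anyone below.
The shares above 0.1351 belong to Player 1, Player 5, Player 9 and Player 10, contributing 48 each; the remaining 6 contribute 0. Total contributed: 192.
Player 4 keeps 48 and receives 7.4 × 192 × 2/43 = 66.08 from the group account, for a payoff of 114.08.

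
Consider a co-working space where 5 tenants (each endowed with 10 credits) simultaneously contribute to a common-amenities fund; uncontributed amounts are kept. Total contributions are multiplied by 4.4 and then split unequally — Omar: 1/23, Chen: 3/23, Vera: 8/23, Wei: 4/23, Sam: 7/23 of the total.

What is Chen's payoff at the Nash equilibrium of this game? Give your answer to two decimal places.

For player j, contributing a unit is worthwhile iff 4.4 × (j's share) ≥ 1, i.e. iff j's share is at least 0.2273.
Vera and Sam are above the threshold, contributing 10 each; the remaining 3 contribute 0. Total contributed: 20.
Chen keeps 10 and receives 4.4 × 20 × 3/23 = 11.48 from the common-amenities fund, for a payoff of 21.48.

21.48 credits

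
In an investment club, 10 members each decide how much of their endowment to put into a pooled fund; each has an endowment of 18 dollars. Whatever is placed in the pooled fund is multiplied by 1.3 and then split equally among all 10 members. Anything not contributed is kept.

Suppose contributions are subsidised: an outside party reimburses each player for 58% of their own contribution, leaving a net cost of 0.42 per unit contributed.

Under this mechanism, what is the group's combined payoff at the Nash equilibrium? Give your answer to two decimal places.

180.00 dollars

With the mechanism, a contributed unit returns (1.3/10) / 0.42 = 0.3095 per unit of net cost — still below 1 — so contributing 0 remains dominant for every player.
At the Nash equilibrium no one contributes; group total payoff = 10 × 18 = 180.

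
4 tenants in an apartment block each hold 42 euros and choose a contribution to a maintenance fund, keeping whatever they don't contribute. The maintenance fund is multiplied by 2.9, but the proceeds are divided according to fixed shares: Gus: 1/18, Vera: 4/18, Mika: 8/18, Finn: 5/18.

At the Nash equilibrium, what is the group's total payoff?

Each unit j contributes comes back to j as 2.9 × (j's share), so j prefers to contribute only if that share exceeds 1/2.9 = 0.3448; otherwise keeping the unit dominates.
Mika alone (share 8/18) is above the threshold, contributing 42; the remaining 3 contribute 0. Total contributed: 42.
The maintenance fund pays out 2.9 × 42 = 121.80 in total (split across the unequal shares, but the aggregate is all that matters for the group sum).
The 3 free-riders keep 42 each, adding 126. Group total = 126 + 121.80 = 247.80.

247.80 euros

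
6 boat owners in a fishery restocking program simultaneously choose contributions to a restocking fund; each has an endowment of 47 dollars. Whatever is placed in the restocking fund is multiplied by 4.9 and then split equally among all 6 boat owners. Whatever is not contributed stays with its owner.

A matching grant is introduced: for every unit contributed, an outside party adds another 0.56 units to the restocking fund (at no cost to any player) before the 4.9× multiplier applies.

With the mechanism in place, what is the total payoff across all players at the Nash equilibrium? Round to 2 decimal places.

2155.61 dollars

With the mechanism, a contributed unit returns 4.9 × 1.56 / 6 = 1.2740 per unit of net cost to the contributor — now above 1 — so contributing fully is weakly dominant for every player.
So the Nash equilibrium is full contribution by all 6; the group earns 4.9 × 1.56 × 282 = 2155.61.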